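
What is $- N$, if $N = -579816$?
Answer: $579816$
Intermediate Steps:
$- N = \left(-1\right) \left(-579816\right) = 579816$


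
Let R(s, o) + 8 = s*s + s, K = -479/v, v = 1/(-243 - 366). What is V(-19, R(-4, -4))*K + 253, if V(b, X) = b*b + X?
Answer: 106474768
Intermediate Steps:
v = -1/609 (v = 1/(-609) = -1/609 ≈ -0.0016420)
K = 291711 (K = -479/(-1/609) = -479*(-609) = 291711)
R(s, o) = -8 + s + s**2 (R(s, o) = -8 + (s*s + s) = -8 + (s**2 + s) = -8 + (s + s**2) = -8 + s + s**2)
V(b, X) = X + b**2 (V(b, X) = b**2 + X = X + b**2)
V(-19, R(-4, -4))*K + 253 = ((-8 - 4 + (-4)**2) + (-19)**2)*291711 + 253 = ((-8 - 4 + 16) + 361)*291711 + 253 = (4 + 361)*291711 + 253 = 365*291711 + 253 = 106474515 + 253 = 106474768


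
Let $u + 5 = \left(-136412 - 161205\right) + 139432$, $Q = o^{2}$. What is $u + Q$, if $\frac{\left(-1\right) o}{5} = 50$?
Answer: $-95690$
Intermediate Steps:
$o = -250$ ($o = \left(-5\right) 50 = -250$)
$Q = 62500$ ($Q = \left(-250\right)^{2} = 62500$)
$u = -158190$ ($u = -5 + \left(\left(-136412 - 161205\right) + 139432\right) = -5 + \left(-297617 + 139432\right) = -5 - 158185 = -158190$)
$u + Q = -158190 + 62500 = -95690$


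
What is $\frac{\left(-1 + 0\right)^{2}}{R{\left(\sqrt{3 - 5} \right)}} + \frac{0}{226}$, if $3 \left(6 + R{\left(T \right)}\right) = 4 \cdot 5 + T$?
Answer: $1 - \frac{i \sqrt{2}}{2} \approx 1.0 - 0.70711 i$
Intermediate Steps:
$R{\left(T \right)} = \frac{2}{3} + \frac{T}{3}$ ($R{\left(T \right)} = -6 + \frac{4 \cdot 5 + T}{3} = -6 + \frac{20 + T}{3} = -6 + \left(\frac{20}{3} + \frac{T}{3}\right) = \frac{2}{3} + \frac{T}{3}$)
$\frac{\left(-1 + 0\right)^{2}}{R{\left(\sqrt{3 - 5} \right)}} + \frac{0}{226} = \frac{\left(-1 + 0\right)^{2}}{\frac{2}{3} + \frac{\sqrt{3 - 5}}{3}} + \frac{0}{226} = \frac{\left(-1\right)^{2}}{\frac{2}{3} + \frac{\sqrt{-2}}{3}} + 0 \cdot \frac{1}{226} = 1 \frac{1}{\frac{2}{3} + \frac{i \sqrt{2}}{3}} + 0 = \frac{1}{\frac{2}{3} + \frac{i \sqrt{2}}{3}} + 0 = \frac{1}{\frac{2}{3} + \frac{i \sqrt{2}}{3}}$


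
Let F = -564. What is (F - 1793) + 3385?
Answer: 1028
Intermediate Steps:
(F - 1793) + 3385 = (-564 - 1793) + 3385 = -2357 + 3385 = 1028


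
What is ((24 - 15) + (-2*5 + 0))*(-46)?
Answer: 46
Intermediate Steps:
((24 - 15) + (-2*5 + 0))*(-46) = (9 + (-10 + 0))*(-46) = (9 - 10)*(-46) = -1*(-46) = 46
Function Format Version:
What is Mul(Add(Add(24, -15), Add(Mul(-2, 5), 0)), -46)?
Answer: 46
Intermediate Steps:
Mul(Add(Add(24, -15), Add(Mul(-2, 5), 0)), -46) = Mul(Add(9, Add(-10, 0)), -46) = Mul(Add(9, -10), -46) = Mul(-1, -46) = 46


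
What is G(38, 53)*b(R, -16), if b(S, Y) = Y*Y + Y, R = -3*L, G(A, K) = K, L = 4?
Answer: 12720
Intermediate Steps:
R = -12 (R = -3*4 = -12)
b(S, Y) = Y + Y² (b(S, Y) = Y² + Y = Y + Y²)
G(38, 53)*b(R, -16) = 53*(-16*(1 - 16)) = 53*(-16*(-15)) = 53*240 = 12720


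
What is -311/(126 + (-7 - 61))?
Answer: -311/58 ≈ -5.3621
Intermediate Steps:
-311/(126 + (-7 - 61)) = -311/(126 - 68) = -311/58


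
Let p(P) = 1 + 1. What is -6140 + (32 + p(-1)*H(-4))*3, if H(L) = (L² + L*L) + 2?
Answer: -5840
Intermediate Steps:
p(P) = 2
H(L) = 2 + 2*L² (H(L) = (L² + L²) + 2 = 2*L² + 2 = 2 + 2*L²)
-6140 + (32 + p(-1)*H(-4))*3 = -6140 + (32 + 2*(2 + 2*(-4)²))*3 = -6140 + (32 + 2*(2 + 2*16))*3 = -6140 + (32 + 2*(2 + 32))*3 = -6140 + (32 + 2*34)*3 = -6140 + (32 + 68)*3 = -6140 + 100*3 = -6140 + 300 = -5840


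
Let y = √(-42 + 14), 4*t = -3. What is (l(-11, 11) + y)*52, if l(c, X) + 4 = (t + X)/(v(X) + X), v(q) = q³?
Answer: -278603/1342 + 104*I*√7 ≈ -207.6 + 275.16*I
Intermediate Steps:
t = -¾ (t = (¼)*(-3) = -¾ ≈ -0.75000)
l(c, X) = -4 + (-¾ + X)/(X + X³) (l(c, X) = -4 + (-¾ + X)/(X³ + X) = -4 + (-¾ + X)/(X + X³))
y = 2*I*√7 (y = √(-28) = 2*I*√7 ≈ 5.2915*I)
(l(-11, 11) + y)*52 = ((¼)*(-3 - 16*11³ - 12*11)/(11*(1 + 11²)) + 2*I*√7)*52 = ((¼)*(1/11)*(-3 - 16*1331 - 132)/(1 + 121) + 2*I*√7)*52 = ((¼)*(1/11)*(-3 - 21296 - 132)/122 + 2*I*√7)*52 = ((¼)*(1/11)*(1/122)*(-21431) + 2*I*√7)*52 = (-21431/5368 + 2*I*√7)*52 = -278603/1342 + 104*I*√7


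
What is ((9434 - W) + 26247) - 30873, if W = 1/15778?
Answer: 75860623/15778 ≈ 4808.0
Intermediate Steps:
W = 1/15778 ≈ 6.3379e-5
((9434 - W) + 26247) - 30873 = ((9434 - 1*1/15778) + 26247) - 30873 = ((9434 - 1/15778) + 26247) - 30873 = (148849651/15778 + 26247) - 30873 = 562974817/15778 - 30873 = 75860623/15778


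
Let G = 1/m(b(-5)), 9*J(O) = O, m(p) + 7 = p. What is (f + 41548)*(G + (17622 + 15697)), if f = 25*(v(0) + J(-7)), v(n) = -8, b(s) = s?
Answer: 148718451439/108 ≈ 1.3770e+9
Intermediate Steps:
m(p) = -7 + p
J(O) = O/9
G = -1/12 (G = 1/(-7 - 5) = 1/(-12) = -1/12 ≈ -0.083333)
f = -1975/9 (f = 25*(-8 + (1/9)*(-7)) = 25*(-8 - 7/9) = 25*(-79/9) = -1975/9 ≈ -219.44)
(f + 41548)*(G + (17622 + 15697)) = (-1975/9 + 41548)*(-1/12 + (17622 + 15697)) = 371957*(-1/12 + 33319)/9 = (371957/9)*(399827/12) = 148718451439/108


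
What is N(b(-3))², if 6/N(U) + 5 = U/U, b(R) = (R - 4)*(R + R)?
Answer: 9/4 ≈ 2.2500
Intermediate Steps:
b(R) = 2*R*(-4 + R) (b(R) = (-4 + R)*(2*R) = 2*R*(-4 + R))
N(U) = -3/2 (N(U) = 6/(-5 + U/U) = 6/(-5 + 1) = 6/(-4) = 6*(-¼) = -3/2)
N(b(-3))² = (-3/2)² = 9/4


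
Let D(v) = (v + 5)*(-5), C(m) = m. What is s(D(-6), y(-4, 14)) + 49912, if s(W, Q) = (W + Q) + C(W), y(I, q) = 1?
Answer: 49923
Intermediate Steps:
D(v) = -25 - 5*v (D(v) = (5 + v)*(-5) = -25 - 5*v)
s(W, Q) = Q + 2*W (s(W, Q) = (W + Q) + W = (Q + W) + W = Q + 2*W)
s(D(-6), y(-4, 14)) + 49912 = (1 + 2*(-25 - 5*(-6))) + 49912 = (1 + 2*(-25 + 30)) + 49912 = (1 + 2*5) + 49912 = (1 + 10) + 49912 = 11 + 49912 = 49923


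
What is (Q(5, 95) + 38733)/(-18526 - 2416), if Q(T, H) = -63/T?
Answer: -96801/52355 ≈ -1.8489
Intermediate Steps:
(Q(5, 95) + 38733)/(-18526 - 2416) = (-63/5 + 38733)/(-18526 - 2416) = (-63*1/5 + 38733)/(-20942) = (-63/5 + 38733)*(-1/20942) = (193602/5)*(-1/20942) = -96801/52355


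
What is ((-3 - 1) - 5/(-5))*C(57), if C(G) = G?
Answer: -171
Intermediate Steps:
((-3 - 1) - 5/(-5))*C(57) = ((-3 - 1) - 5/(-5))*57 = (-4 - 5*(-⅕))*57 = (-4 + 1)*57 = -3*57 = -171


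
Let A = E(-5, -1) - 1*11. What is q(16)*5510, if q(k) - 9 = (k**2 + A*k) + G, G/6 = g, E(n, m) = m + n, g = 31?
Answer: 986290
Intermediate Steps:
G = 186 (G = 6*31 = 186)
A = -17 (A = (-1 - 5) - 1*11 = -6 - 11 = -17)
q(k) = 195 + k**2 - 17*k (q(k) = 9 + ((k**2 - 17*k) + 186) = 9 + (186 + k**2 - 17*k) = 195 + k**2 - 17*k)
q(16)*5510 = (195 + 16**2 - 17*16)*5510 = (195 + 256 - 272)*5510 = 179*5510 = 986290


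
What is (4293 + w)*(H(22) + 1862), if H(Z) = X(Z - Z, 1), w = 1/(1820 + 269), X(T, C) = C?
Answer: 16707529314/2089 ≈ 7.9979e+6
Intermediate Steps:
w = 1/2089 ≈ 0.00047870
H(Z) = 1
(4293 + w)*(H(22) + 1862) = (4293 + 1/2089)*(1 + 1862) = (8968078/2089)*1863 = 16707529314/2089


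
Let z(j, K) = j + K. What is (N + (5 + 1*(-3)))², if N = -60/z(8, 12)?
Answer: 1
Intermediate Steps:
z(j, K) = K + j
N = -3 (N = -60/(12 + 8) = -60/20 = -60*1/20 = -3)
(N + (5 + 1*(-3)))² = (-3 + (5 + 1*(-3)))² = (-3 + (5 - 3))² = (-3 + 2)² = (-1)² = 1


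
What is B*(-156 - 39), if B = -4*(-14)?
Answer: -10920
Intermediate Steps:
B = 56
B*(-156 - 39) = 56*(-156 - 39) = 56*(-195) = -10920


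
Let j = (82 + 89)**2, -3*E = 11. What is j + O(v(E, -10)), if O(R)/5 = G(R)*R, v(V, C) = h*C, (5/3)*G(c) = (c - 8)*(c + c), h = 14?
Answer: -17375559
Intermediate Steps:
E = -11/3 (E = -1/3*11 = -11/3 ≈ -3.6667)
G(c) = 6*c*(-8 + c)/5 (G(c) = 3*((c - 8)*(c + c))/5 = 3*((-8 + c)*(2*c))/5 = 3*(2*c*(-8 + c))/5 = 6*c*(-8 + c)/5)
j = 29241 (j = 171**2 = 29241)
v(V, C) = 14*C
O(R) = 6*R**2*(-8 + R) (O(R) = 5*((6*R*(-8 + R)/5)*R) = 5*(6*R**2*(-8 + R)/5) = 6*R**2*(-8 + R))
j + O(v(E, -10)) = 29241 + 6*(14*(-10))**2*(-8 + 14*(-10)) = 29241 + 6*(-140)**2*(-8 - 140) = 29241 + 6*19600*(-148) = 29241 - 17404800 = -17375559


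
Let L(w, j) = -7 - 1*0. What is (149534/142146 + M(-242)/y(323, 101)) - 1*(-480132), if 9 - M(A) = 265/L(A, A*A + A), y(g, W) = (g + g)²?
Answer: 24921222102428095/51904825119 ≈ 4.8013e+5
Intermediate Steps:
y(g, W) = 4*g² (y(g, W) = (2*g)² = 4*g²)
L(w, j) = -7 (L(w, j) = -7 + 0 = -7)
M(A) = 328/7 (M(A) = 9 - 265/(-7) = 9 - 265*(-1)/7 = 9 - 1*(-265/7) = 9 + 265/7 = 328/7)
(149534/142146 + M(-242)/y(323, 101)) - 1*(-480132) = (149534/142146 + 328/(7*((4*323²)))) - 1*(-480132) = (149534*(1/142146) + 328/(7*((4*104329)))) + 480132 = (74767/71073 + (328/7)/417316) + 480132 = (74767/71073 + (328/7)*(1/417316)) + 480132 = (74767/71073 + 82/730303) + 480132 = 54608392387/51904825119 + 480132 = 24921222102428095/51904825119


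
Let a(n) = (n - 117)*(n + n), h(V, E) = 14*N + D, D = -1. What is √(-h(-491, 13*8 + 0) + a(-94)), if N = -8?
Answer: √39781 ≈ 199.45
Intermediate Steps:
h(V, E) = -113 (h(V, E) = 14*(-8) - 1 = -112 - 1 = -113)
a(n) = 2*n*(-117 + n) (a(n) = (-117 + n)*(2*n) = 2*n*(-117 + n))
√(-h(-491, 13*8 + 0) + a(-94)) = √(-1*(-113) + 2*(-94)*(-117 - 94)) = √(113 + 2*(-94)*(-211)) = √(113 + 39668) = √39781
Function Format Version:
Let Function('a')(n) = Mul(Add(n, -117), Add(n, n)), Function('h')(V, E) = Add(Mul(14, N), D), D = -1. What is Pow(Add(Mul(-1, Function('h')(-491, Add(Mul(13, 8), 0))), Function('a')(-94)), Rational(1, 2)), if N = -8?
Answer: Pow(39781, Rational(1, 2)) ≈ 199.45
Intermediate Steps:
Function('h')(V, E) = -113 (Function('h')(V, E) = Add(Mul(14, -8), -1) = Add(-112, -1) = -113)
Function('a')(n) = Mul(2, n, Add(-117, n)) (Function('a')(n) = Mul(Add(-117, n), Mul(2, n)) = Mul(2, n, Add(-117, n)))
Pow(Add(Mul(-1, Function('h')(-491, Add(Mul(13, 8), 0))), Function('a')(-94)), Rational(1, 2)) = Pow(Add(Mul(-1, -113), Mul(2, -94, Add(-117, -94))), Rational(1, 2)) = Pow(Add(113, Mul(2, -94, -211)), Rational(1, 2)) = Pow(Add(113, 39668), Rational(1, 2)) = Pow(39781, Rational(1, 2))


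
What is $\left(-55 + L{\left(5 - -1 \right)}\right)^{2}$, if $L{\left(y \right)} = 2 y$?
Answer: $1849$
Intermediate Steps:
$\left(-55 + L{\left(5 - -1 \right)}\right)^{2} = \left(-55 + 2 \left(5 - -1\right)\right)^{2} = \left(-55 + 2 \left(5 + 1\right)\right)^{2} = \left(-55 + 2 \cdot 6\right)^{2} = \left(-55 + 12\right)^{2} = \left(-43\right)^{2} = 1849$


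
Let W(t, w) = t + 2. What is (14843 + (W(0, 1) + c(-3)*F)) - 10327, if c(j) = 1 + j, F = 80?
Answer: 4358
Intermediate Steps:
W(t, w) = 2 + t
(14843 + (W(0, 1) + c(-3)*F)) - 10327 = (14843 + ((2 + 0) + (1 - 3)*80)) - 10327 = (14843 + (2 - 2*80)) - 10327 = (14843 + (2 - 160)) - 10327 = (14843 - 158) - 10327 = 14685 - 10327 = 4358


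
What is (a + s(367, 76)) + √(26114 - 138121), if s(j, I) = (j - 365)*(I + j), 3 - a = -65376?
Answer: 66265 + I*√112007 ≈ 66265.0 + 334.67*I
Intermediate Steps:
a = 65379 (a = 3 - 1*(-65376) = 3 + 65376 = 65379)
s(j, I) = (-365 + j)*(I + j)
(a + s(367, 76)) + √(26114 - 138121) = (65379 + (367² - 365*76 - 365*367 + 76*367)) + √(26114 - 138121) = (65379 + (134689 - 27740 - 133955 + 27892)) + √(-112007) = (65379 + 886) + I*√112007 = 66265 + I*√112007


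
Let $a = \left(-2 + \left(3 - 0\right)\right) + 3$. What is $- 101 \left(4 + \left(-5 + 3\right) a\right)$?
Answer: $404$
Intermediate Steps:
$a = 4$ ($a = \left(-2 + \left(3 + 0\right)\right) + 3 = \left(-2 + 3\right) + 3 = 1 + 3 = 4$)
$- 101 \left(4 + \left(-5 + 3\right) a\right) = - 101 \left(4 + \left(-5 + 3\right) 4\right) = - 101 \left(4 - 8\right) = \left(-101\right) \left(-4\right) = 404$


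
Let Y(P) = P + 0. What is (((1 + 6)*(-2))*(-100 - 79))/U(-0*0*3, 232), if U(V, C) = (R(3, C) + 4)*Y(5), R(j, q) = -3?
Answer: 2506/5 ≈ 501.20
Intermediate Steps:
Y(P) = P
U(V, C) = 5 (U(V, C) = (-3 + 4)*5 = 1*5 = 5)
(((1 + 6)*(-2))*(-100 - 79))/U(-0*0*3, 232) = (((1 + 6)*(-2))*(-100 - 79))/5 = ((7*(-2))*(-179))*(⅕) = -14*(-179)*(⅕) = 2506*(⅕) = 2506/5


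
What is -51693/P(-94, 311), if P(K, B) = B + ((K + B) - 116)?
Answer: -51693/412 ≈ -125.47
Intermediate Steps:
P(K, B) = -116 + K + 2*B (P(K, B) = B + ((B + K) - 116) = B + (-116 + B + K) = -116 + K + 2*B)
-51693/P(-94, 311) = -51693/(-116 - 94 + 2*311) = -51693/(-116 - 94 + 622) = -51693/412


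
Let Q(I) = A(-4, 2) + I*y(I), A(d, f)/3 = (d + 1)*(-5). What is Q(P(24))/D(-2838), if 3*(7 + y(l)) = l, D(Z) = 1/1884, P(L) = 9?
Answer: 16956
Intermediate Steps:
D(Z) = 1/1884
A(d, f) = -15 - 15*d (A(d, f) = 3*((d + 1)*(-5)) = 3*((1 + d)*(-5)) = 3*(-5 - 5*d) = -15 - 15*d)
y(l) = -7 + l/3
Q(I) = 45 + I*(-7 + I/3) (Q(I) = (-15 - 15*(-4)) + I*(-7 + I/3) = (-15 + 60) + I*(-7 + I/3) = 45 + I*(-7 + I/3))
Q(P(24))/D(-2838) = (45 + (⅓)*9*(-21 + 9))/(1/1884) = (45 + (⅓)*9*(-12))*1884 = (45 - 36)*1884 = 9*1884 = 16956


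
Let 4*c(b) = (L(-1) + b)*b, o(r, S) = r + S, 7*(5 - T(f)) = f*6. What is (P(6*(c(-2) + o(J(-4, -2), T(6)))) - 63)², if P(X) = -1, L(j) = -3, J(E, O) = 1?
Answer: 4096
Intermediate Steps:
T(f) = 5 - 6*f/7 (T(f) = 5 - f*6/7 = 5 - 6*f/7)
o(r, S) = S + r
c(b) = b*(-3 + b)/4 (c(b) = ((-3 + b)*b)/4 = (b*(-3 + b))/4 = b*(-3 + b)/4)
(P(6*(c(-2) + o(J(-4, -2), T(6)))) - 63)² = (-1 - 63)² = (-64)² = 4096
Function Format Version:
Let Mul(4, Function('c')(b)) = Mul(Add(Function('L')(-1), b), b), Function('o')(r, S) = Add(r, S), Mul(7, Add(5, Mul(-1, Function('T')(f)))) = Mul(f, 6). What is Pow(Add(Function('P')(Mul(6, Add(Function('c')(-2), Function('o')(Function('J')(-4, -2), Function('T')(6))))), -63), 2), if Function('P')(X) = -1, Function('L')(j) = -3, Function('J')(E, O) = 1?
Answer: 4096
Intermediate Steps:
Function('T')(f) = Add(5, Mul(Rational(-6, 7), f)) (Function('T')(f) = Add(5, Mul(Rational(-1, 7), Mul(f, 6))) = Add(5, Mul(Rational(-1, 7), Mul(6, f))) = Add(5, Mul(Rational(-6, 7), f)))
Function('o')(r, S) = Add(S, r)
Function('c')(b) = Mul(Rational(1, 4), b, Add(-3, b)) (Function('c')(b) = Mul(Rational(1, 4), Mul(Add(-3, b), b)) = Mul(Rational(1, 4), Mul(b, Add(-3, b))) = Mul(Rational(1, 4), b, Add(-3, b)))
Pow(Add(Function('P')(Mul(6, Add(Function('c')(-2), Function('o')(Function('J')(-4, -2), Function('T')(6))))), -63), 2) = Pow(Add(-1, -63), 2) = Pow(-64, 2) = 4096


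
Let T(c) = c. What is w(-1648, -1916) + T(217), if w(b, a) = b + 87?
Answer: -1344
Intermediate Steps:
w(b, a) = 87 + b
w(-1648, -1916) + T(217) = (87 - 1648) + 217 = -1561 + 217 = -1344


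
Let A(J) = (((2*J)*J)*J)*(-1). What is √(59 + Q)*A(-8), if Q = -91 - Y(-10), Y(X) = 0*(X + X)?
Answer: 4096*I*√2 ≈ 5792.6*I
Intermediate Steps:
Y(X) = 0 (Y(X) = 0*(2*X) = 0)
Q = -91 (Q = -91 - 1*0 = -91 + 0 = -91)
A(J) = -2*J³ (A(J) = ((2*J²)*J)*(-1) = (2*J³)*(-1) = -2*J³)
√(59 + Q)*A(-8) = √(59 - 91)*(-2*(-8)³) = √(-32)*(-2*(-512)) = (4*I*√2)*1024 = 4096*I*√2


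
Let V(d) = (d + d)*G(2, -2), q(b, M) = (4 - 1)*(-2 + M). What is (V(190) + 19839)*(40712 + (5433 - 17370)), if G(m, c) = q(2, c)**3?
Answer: -18323948775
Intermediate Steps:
q(b, M) = -6 + 3*M (q(b, M) = 3*(-2 + M) = -6 + 3*M)
G(m, c) = (-6 + 3*c)**3
V(d) = -3456*d (V(d) = (d + d)*(27*(-2 - 2)**3) = (2*d)*(27*(-4)**3) = (2*d)*(27*(-64)) = (2*d)*(-1728) = -3456*d)
(V(190) + 19839)*(40712 + (5433 - 17370)) = (-3456*190 + 19839)*(40712 + (5433 - 17370)) = (-656640 + 19839)*(40712 - 11937) = -636801*28775 = -18323948775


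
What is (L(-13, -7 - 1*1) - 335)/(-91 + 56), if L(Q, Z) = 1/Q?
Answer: 4356/455 ≈ 9.5736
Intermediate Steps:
(L(-13, -7 - 1*1) - 335)/(-91 + 56) = (1/(-13) - 335)/(-91 + 56) = (-1/13 - 335)/(-35) = -4356/13*(-1/35) = 4356/455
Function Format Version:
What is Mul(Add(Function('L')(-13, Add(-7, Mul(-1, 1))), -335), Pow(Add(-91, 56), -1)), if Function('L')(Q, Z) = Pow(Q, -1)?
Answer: Rational(4356, 455) ≈ 9.5736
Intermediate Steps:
Mul(Add(Function('L')(-13, Add(-7, Mul(-1, 1))), -335), Pow(Add(-91, 56), -1)) = Mul(Add(Pow(-13, -1), -335), Pow(Add(-91, 56), -1)) = Mul(Add(Rational(-1, 13), -335), Pow(-35, -1)) = Mul(Rational(-4356, 13), Rational(-1, 35)) = Rational(4356, 455)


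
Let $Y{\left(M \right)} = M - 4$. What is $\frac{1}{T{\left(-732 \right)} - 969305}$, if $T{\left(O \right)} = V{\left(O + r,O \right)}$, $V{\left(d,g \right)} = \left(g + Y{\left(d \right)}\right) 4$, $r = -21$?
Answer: $- \frac{1}{975261} \approx -1.0254 \cdot 10^{-6}$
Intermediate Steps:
$Y{\left(M \right)} = -4 + M$
$V{\left(d,g \right)} = -16 + 4 d + 4 g$ ($V{\left(d,g \right)} = \left(g + \left(-4 + d\right)\right) 4 = \left(-4 + d + g\right) 4 = -16 + 4 d + 4 g$)
$T{\left(O \right)} = -100 + 8 O$ ($T{\left(O \right)} = -16 + 4 \left(O - 21\right) + 4 O = -16 + 4 \left(-21 + O\right) + 4 O = -16 + \left(-84 + 4 O\right) + 4 O = -100 + 8 O$)
$\frac{1}{T{\left(-732 \right)} - 969305} = \frac{1}{\left(-100 + 8 \left(-732\right)\right) - 969305} = \frac{1}{\left(-100 - 5856\right) - 969305} = \frac{1}{-5956 - 969305} = \frac{1}{-975261} = - \frac{1}{975261}$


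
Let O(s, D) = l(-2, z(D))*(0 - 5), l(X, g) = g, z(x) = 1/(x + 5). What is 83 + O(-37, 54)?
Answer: 4892/59 ≈ 82.915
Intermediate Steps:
z(x) = 1/(5 + x)
O(s, D) = -5/(5 + D) (O(s, D) = (0 - 5)/(5 + D) = -5/(5 + D))
83 + O(-37, 54) = 83 - 5/(5 + 54) = 83 - 5/59 = 4892/59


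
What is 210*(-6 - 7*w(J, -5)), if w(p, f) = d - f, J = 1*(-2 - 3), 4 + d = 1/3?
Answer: -3220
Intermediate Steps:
d = -11/3 (d = -4 + 1/3 = -4 + ⅓ = -11/3 ≈ -3.6667)
J = -5 (J = 1*(-5) = -5)
w(p, f) = -11/3 - f
210*(-6 - 7*w(J, -5)) = 210*(-6 - 7*(-11/3 - 1*(-5))) = 210*(-6 - 7*(-11/3 + 5)) = 210*(-6 - 7*4/3) = 210*(-6 - 28/3) = 210*(-46/3) = -3220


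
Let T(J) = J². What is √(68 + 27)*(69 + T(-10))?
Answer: 169*√95 ≈ 1647.2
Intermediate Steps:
√(68 + 27)*(69 + T(-10)) = √(68 + 27)*(69 + (-10)²) = √95*(69 + 100) = √95*169 = 169*√95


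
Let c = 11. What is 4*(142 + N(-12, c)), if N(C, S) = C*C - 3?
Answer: 1132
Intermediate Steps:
N(C, S) = -3 + C² (N(C, S) = C² - 3 = -3 + C²)
4*(142 + N(-12, c)) = 4*(142 + (-3 + (-12)²)) = 4*(142 + (-3 + 144)) = 4*(142 + 141) = 4*283 = 1132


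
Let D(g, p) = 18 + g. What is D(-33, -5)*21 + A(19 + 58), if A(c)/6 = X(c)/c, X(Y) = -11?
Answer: -2211/7 ≈ -315.86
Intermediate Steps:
A(c) = -66/c (A(c) = 6*(-11/c) = -66/c)
D(-33, -5)*21 + A(19 + 58) = (18 - 33)*21 - 66/(19 + 58) = -15*21 - 66/77 = -315 - 66*1/77 = -315 - 6/7 = -2211/7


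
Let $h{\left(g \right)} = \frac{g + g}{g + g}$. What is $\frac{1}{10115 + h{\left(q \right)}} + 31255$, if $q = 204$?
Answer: $\frac{316175581}{10116} \approx 31255.0$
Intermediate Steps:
$h{\left(g \right)} = 1$ ($h{\left(g \right)} = \frac{2 g}{2 g} = 2 g \frac{1}{2 g} = 1$)
$\frac{1}{10115 + h{\left(q \right)}} + 31255 = \frac{1}{10115 + 1} + 31255 = \frac{1}{10116} + 31255 = \frac{316175581}{10116}$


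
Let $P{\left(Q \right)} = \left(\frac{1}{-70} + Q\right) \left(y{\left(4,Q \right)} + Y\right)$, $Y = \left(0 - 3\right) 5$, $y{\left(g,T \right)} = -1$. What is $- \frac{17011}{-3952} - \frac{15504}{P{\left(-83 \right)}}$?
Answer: $- \frac{4338801}{588848} \approx -7.3683$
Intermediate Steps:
$Y = -15$ ($Y = \left(-3\right) 5 = -15$)
$P{\left(Q \right)} = \frac{8}{35} - 16 Q$ ($P{\left(Q \right)} = \left(\frac{1}{-70} + Q\right) \left(-1 - 15\right) = \left(- \frac{1}{70} + Q\right) \left(-16\right) = \frac{8}{35} - 16 Q$)
$- \frac{17011}{-3952} - \frac{15504}{P{\left(-83 \right)}} = - \frac{17011}{-3952} - \frac{15504}{\frac{8}{35} - -1328} = \left(-17011\right) \left(- \frac{1}{3952}\right) - \frac{15504}{\frac{8}{35} + 1328} = \frac{17011}{3952} - \frac{15504}{\frac{46488}{35}} = \frac{17011}{3952} - \frac{22610}{1937} = - \frac{4338801}{588848}$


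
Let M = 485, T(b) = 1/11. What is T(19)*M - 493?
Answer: -4938/11 ≈ -448.91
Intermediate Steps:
T(b) = 1/11
T(19)*M - 493 = (1/11)*485 - 493 = 485/11 - 493 = -4938/11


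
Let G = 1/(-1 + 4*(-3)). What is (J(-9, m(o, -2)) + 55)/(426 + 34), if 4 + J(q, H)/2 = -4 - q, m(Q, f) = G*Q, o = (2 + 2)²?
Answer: 57/460 ≈ 0.12391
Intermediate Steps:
o = 16 (o = 4² = 16)
G = -1/13 (G = 1/(-1 - 12) = 1/(-13) = -1/13 ≈ -0.076923)
m(Q, f) = -Q/13
J(q, H) = -16 - 2*q (J(q, H) = -8 + 2*(-4 - q) = -8 + (-8 - 2*q) = -16 - 2*q)
(J(-9, m(o, -2)) + 55)/(426 + 34) = ((-16 - 2*(-9)) + 55)/(426 + 34) = ((-16 + 18) + 55)/460 = (2 + 55)*(1/460) = 57*(1/460) = 57/460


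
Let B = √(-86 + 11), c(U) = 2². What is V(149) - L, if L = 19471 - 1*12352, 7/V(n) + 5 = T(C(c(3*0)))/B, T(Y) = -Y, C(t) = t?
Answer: 14*(-12715*√3 + 2034*I)/(-4*I + 25*√3) ≈ -7120.4 - 0.12823*I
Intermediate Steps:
c(U) = 4
B = 5*I*√3 (B = √(-75) = 5*I*√3 ≈ 8.6602*I)
V(n) = 7/(-5 + 4*I*√3/15) (V(n) = 7/(-5 + (-1*4)/((5*I*√3))) = 7/(-5 - (-4)*I*√3/15) = 7/(-5 + 4*I*√3/15))
L = 7119 (L = 19471 - 12352 = 7119)
V(149) - L = -35*√3/(-4*I + 25*√3) - 1*7119 = -35*√3/(-4*I + 25*√3) - 7119 = -7119 - 35*√3/(-4*I + 25*√3)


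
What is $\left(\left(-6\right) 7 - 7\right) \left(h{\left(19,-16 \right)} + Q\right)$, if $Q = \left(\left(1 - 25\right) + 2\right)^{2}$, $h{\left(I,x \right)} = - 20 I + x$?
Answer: $-4312$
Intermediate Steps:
$h{\left(I,x \right)} = x - 20 I$
$Q = 484$ ($Q = \left(\left(1 - 25\right) + 2\right)^{2} = \left(-24 + 2\right)^{2} = \left(-22\right)^{2} = 484$)
$\left(\left(-6\right) 7 - 7\right) \left(h{\left(19,-16 \right)} + Q\right) = \left(\left(-6\right) 7 - 7\right) \left(\left(-16 - 380\right) + 484\right) = \left(-42 - 7\right) \left(\left(-16 - 380\right) + 484\right) = - 49 \left(-396 + 484\right) = \left(-49\right) 88 = -4312$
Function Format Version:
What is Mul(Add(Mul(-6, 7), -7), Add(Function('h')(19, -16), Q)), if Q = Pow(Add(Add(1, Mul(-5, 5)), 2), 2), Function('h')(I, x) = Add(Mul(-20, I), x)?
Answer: -4312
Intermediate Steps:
Function('h')(I, x) = Add(x, Mul(-20, I))
Q = 484 (Q = Pow(Add(Add(1, -25), 2), 2) = Pow(Add(-24, 2), 2) = Pow(-22, 2) = 484)
Mul(Add(Mul(-6, 7), -7), Add(Function('h')(19, -16), Q)) = Mul(Add(Mul(-6, 7), -7), Add(Add(-16, Mul(-20, 19)), 484)) = Mul(Add(-42, -7), Add(Add(-16, -380), 484)) = Mul(-49, Add(-396, 484)) = Mul(-49, 88) = -4312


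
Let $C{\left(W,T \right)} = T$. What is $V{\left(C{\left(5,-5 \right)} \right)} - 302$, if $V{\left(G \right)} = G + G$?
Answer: $-312$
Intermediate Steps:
$V{\left(G \right)} = 2 G$
$V{\left(C{\left(5,-5 \right)} \right)} - 302 = 2 \left(-5\right) - 302 = -10 - 302 = -312$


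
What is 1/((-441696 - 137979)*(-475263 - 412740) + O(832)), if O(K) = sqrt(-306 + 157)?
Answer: 514753139025/264970794136090977950774 - I*sqrt(149)/264970794136090977950774 ≈ 1.9427e-12 - 4.6068e-23*I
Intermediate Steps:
O(K) = I*sqrt(149) (O(K) = sqrt(-149) = I*sqrt(149))
1/((-441696 - 137979)*(-475263 - 412740) + O(832)) = 1/((-441696 - 137979)*(-475263 - 412740) + I*sqrt(149)) = 1/(-579675*(-888003) + I*sqrt(149)) = 1/(514753139025 + I*sqrt(149))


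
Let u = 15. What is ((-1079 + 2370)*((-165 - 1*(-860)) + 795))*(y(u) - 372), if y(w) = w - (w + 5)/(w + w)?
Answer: -2064012070/3 ≈ -6.8800e+8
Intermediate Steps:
y(w) = w - (5 + w)/(2*w)
((-1079 + 2370)*((-165 - 1*(-860)) + 795))*(y(u) - 372) = ((-1079 + 2370)*((-165 - 1*(-860)) + 795))*((-½ + 15 - 5/2/15) - 372) = (1291*((-165 + 860) + 795))*((-½ + 15 - 5/2*1/15) - 372) = (1291*(695 + 795))*((-½ + 15 - ⅙) - 372) = (1291*1490)*(43/3 - 372) = 1923590*(-1073/3) = -2064012070/3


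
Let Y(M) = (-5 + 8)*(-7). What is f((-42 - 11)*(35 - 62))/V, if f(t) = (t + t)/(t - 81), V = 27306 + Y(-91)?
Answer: 53/682125 ≈ 7.7698e-5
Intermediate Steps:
Y(M) = -21 (Y(M) = 3*(-7) = -21)
V = 27285 (V = 27306 - 21 = 27285)
f(t) = 2*t/(-81 + t) (f(t) = (2*t)/(-81 + t) = 2*t/(-81 + t))
f((-42 - 11)*(35 - 62))/V = (2*((-42 - 11)*(35 - 62))/(-81 + (-42 - 11)*(35 - 62)))/27285 = (2*(-53*(-27))/(-81 - 53*(-27)))*(1/27285) = (2*1431/(-81 + 1431))*(1/27285) = (2*1431/1350)*(1/27285) = (2*1431*(1/1350))*(1/27285) = (53/25)*(1/27285) = 53/682125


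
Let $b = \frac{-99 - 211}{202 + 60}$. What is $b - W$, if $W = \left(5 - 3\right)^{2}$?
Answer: $- \frac{679}{131} \approx -5.1832$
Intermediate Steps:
$W = 4$ ($W = 2^{2} = 4$)
$b = - \frac{155}{131}$ ($b = - \frac{310}{262} = \left(-310\right) \frac{1}{262} = - \frac{155}{131} \approx -1.1832$)
$b - W = - \frac{155}{131} - 4 = - \frac{679}{131}$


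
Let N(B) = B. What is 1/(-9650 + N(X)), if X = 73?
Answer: -1/9577 ≈ -0.00010442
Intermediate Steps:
1/(-9650 + N(X)) = 1/(-9650 + 73) = 1/(-9577) = -1/9577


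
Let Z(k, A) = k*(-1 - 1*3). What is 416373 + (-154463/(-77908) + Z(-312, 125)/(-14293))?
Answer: 463649702877887/1113539044 ≈ 4.1638e+5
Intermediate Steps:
Z(k, A) = -4*k (Z(k, A) = k*(-1 - 3) = k*(-4) = -4*k)
416373 + (-154463/(-77908) + Z(-312, 125)/(-14293)) = 416373 + (-154463/(-77908) - 4*(-312)/(-14293)) = 416373 + (-154463*(-1/77908) + 1248*(-1/14293)) = 416373 + (154463/77908 - 1248/14293) = 416373 + 2110510475/1113539044 = 463649702877887/1113539044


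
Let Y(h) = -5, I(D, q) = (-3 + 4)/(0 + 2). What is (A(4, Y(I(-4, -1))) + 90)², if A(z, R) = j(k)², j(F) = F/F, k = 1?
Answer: 8281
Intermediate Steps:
I(D, q) = ½ (I(D, q) = 1/2 = 1*(½) = ½)
j(F) = 1
A(z, R) = 1 (A(z, R) = 1² = 1)
(A(4, Y(I(-4, -1))) + 90)² = (1 + 90)² = 91² = 8281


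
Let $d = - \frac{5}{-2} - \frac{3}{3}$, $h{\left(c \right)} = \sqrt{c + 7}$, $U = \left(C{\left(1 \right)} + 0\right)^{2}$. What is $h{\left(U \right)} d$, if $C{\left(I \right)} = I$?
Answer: $3 \sqrt{2} \approx 4.2426$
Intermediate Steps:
$U = 1$ ($U = \left(1 + 0\right)^{2} = 1^{2} = 1$)
$h{\left(c \right)} = \sqrt{7 + c}$
$d = \frac{3}{2}$ ($d = \left(-5\right) \left(- \frac{1}{2}\right) - 1 = \frac{5}{2} - 1 = \frac{3}{2} \approx 1.5$)
$h{\left(U \right)} d = \sqrt{7 + 1} \cdot \frac{3}{2} = \sqrt{8} \cdot \frac{3}{2} = 2 \sqrt{2} \cdot \frac{3}{2} = 3 \sqrt{2}$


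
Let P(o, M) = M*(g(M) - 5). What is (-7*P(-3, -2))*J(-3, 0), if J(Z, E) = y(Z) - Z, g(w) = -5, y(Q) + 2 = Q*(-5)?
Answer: -2240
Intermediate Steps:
y(Q) = -2 - 5*Q (y(Q) = -2 + Q*(-5) = -2 - 5*Q)
P(o, M) = -10*M (P(o, M) = M*(-5 - 5) = M*(-10) = -10*M)
J(Z, E) = -2 - 6*Z (J(Z, E) = (-2 - 5*Z) - Z = -2 - 6*Z)
(-7*P(-3, -2))*J(-3, 0) = (-(-70)*(-2))*(-2 - 6*(-3)) = (-7*20)*(-2 + 18) = -140*16 = -2240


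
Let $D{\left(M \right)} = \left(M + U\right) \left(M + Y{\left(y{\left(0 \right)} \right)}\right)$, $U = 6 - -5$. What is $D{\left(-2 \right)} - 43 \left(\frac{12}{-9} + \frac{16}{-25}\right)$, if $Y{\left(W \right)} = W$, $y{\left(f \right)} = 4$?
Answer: $\frac{7714}{75} \approx 102.85$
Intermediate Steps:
$U = 11$ ($U = 6 + 5 = 11$)
$D{\left(M \right)} = \left(4 + M\right) \left(11 + M\right)$ ($D{\left(M \right)} = \left(M + 11\right) \left(M + 4\right) = \left(11 + M\right) \left(4 + M\right) = \left(4 + M\right) \left(11 + M\right)$)
$D{\left(-2 \right)} - 43 \left(\frac{12}{-9} + \frac{16}{-25}\right) = \left(44 + \left(-2\right)^{2} + 15 \left(-2\right)\right) - 43 \left(\frac{12}{-9} + \frac{16}{-25}\right) = \left(44 + 4 - 30\right) - 43 \left(12 \left(- \frac{1}{9}\right) + 16 \left(- \frac{1}{25}\right)\right) = 18 - 43 \left(- \frac{4}{3} - \frac{16}{25}\right) = 18 - - \frac{6364}{75} = 18 + \frac{6364}{75} = \frac{7714}{75}$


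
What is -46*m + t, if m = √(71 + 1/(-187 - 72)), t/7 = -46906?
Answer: -328342 - 92*√1190623/259 ≈ -3.2873e+5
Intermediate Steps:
t = -328342 (t = 7*(-46906) = -328342)
m = 2*√1190623/259 (m = √(71 + 1/(-259)) = √(71 - 1/259) = √(18388/259) = 2*√1190623/259 ≈ 8.4259)
-46*m + t = -92*√1190623/259 - 328342 = -328342 - 92*√1190623/259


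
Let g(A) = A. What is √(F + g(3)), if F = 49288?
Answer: √49291 ≈ 222.02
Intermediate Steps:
√(F + g(3)) = √(49288 + 3) = √49291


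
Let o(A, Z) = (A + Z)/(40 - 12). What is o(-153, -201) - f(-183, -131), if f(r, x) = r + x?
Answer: 4219/14 ≈ 301.36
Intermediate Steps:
o(A, Z) = A/28 + Z/28 (o(A, Z) = (A + Z)/28 = (A + Z)*(1/28) = A/28 + Z/28)
o(-153, -201) - f(-183, -131) = ((1/28)*(-153) + (1/28)*(-201)) - (-183 - 131) = (-153/28 - 201/28) - 1*(-314) = -177/14 + 314 = 4219/14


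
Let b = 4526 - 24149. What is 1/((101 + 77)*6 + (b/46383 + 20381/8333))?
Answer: 128836513/137858000372 ≈ 0.00093456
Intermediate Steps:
b = -19623
1/((101 + 77)*6 + (b/46383 + 20381/8333)) = 1/((101 + 77)*6 + (-19623/46383 + 20381/8333)) = 1/(178*6 + (-19623*1/46383 + 20381*(1/8333))) = 1/(1068 + (-6541/15461 + 20381/8333)) = 1/(1068 + 260604488/128836513) = 1/(137858000372/128836513) = 128836513/137858000372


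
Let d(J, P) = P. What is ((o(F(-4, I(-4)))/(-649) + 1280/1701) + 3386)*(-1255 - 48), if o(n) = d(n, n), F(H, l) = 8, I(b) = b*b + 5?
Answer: -4871641319078/1103949 ≈ -4.4129e+6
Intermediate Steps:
I(b) = 5 + b**2 (I(b) = b**2 + 5 = 5 + b**2)
o(n) = n
((o(F(-4, I(-4)))/(-649) + 1280/1701) + 3386)*(-1255 - 48) = ((8/(-649) + 1280/1701) + 3386)*(-1255 - 48) = ((8*(-1/649) + 1280*(1/1701)) + 3386)*(-1303) = ((-8/649 + 1280/1701) + 3386)*(-1303) = (817112/1103949 + 3386)*(-1303) = (3738788426/1103949)*(-1303) = -4871641319078/1103949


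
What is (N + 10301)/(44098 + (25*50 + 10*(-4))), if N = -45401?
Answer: -8775/11327 ≈ -0.77470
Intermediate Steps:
(N + 10301)/(44098 + (25*50 + 10*(-4))) = (-45401 + 10301)/(44098 + (25*50 + 10*(-4))) = -35100/(44098 + (1250 - 40)) = -35100/(44098 + 1210) = -35100/45308 = -35100*1/45308 = -8775/11327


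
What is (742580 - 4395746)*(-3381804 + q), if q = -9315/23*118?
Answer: 12528876194604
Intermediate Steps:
q = -47790 (q = -9315/23*118 = -135*3*118 = -405*118 = -47790)
(742580 - 4395746)*(-3381804 + q) = (742580 - 4395746)*(-3381804 - 47790) = -3653166*(-3429594) = 12528876194604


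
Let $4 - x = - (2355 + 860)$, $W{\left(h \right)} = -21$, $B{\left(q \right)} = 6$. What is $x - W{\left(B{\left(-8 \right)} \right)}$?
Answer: $3240$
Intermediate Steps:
$x = 3219$ ($x = 4 - - (2355 + 860) = 4 - \left(-1\right) 3215 = 4 - -3215 = 4 + 3215 = 3219$)
$x - W{\left(B{\left(-8 \right)} \right)} = 3219 - -21 = 3219 + 21 = 3240$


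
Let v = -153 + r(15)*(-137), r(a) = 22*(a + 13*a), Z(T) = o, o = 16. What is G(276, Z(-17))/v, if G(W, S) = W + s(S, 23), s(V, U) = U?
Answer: -299/633093 ≈ -0.00047228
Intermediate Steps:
Z(T) = 16
r(a) = 308*a (r(a) = 22*(14*a) = 308*a)
v = -633093 (v = -153 + (308*15)*(-137) = -153 + 4620*(-137) = -153 - 632940 = -633093)
G(W, S) = 23 + W (G(W, S) = W + 23 = 23 + W)
G(276, Z(-17))/v = (23 + 276)/(-633093) = 299*(-1/633093) = -299/633093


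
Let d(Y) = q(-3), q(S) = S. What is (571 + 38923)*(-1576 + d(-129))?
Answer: -62361026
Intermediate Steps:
d(Y) = -3
(571 + 38923)*(-1576 + d(-129)) = (571 + 38923)*(-1576 - 3) = 39494*(-1579) = -62361026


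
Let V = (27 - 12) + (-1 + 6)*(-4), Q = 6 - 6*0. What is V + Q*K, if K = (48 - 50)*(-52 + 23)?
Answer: 343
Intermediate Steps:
K = 58 (K = -2*(-29) = 58)
Q = 6 (Q = 6 + 0 = 6)
V = -5 (V = 15 + 5*(-4) = 15 - 20 = -5)
V + Q*K = -5 + 6*58 = -5 + 348 = 343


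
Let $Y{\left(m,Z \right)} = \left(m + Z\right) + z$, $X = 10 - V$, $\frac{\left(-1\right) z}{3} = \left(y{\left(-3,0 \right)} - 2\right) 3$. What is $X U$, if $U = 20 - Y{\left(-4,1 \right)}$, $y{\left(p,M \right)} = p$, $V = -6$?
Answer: $-352$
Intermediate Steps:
$z = 45$ ($z = - 3 \left(-3 - 2\right) 3 = - 3 \left(\left(-5\right) 3\right) = \left(-3\right) \left(-15\right) = 45$)
$X = 16$ ($X = 10 - -6 = 10 + 6 = 16$)
$Y{\left(m,Z \right)} = 45 + Z + m$ ($Y{\left(m,Z \right)} = \left(m + Z\right) + 45 = \left(Z + m\right) + 45 = 45 + Z + m$)
$U = -22$ ($U = 20 - \left(45 + 1 - 4\right) = 20 - 42 = -22$)
$X U = 16 \left(-22\right) = -352$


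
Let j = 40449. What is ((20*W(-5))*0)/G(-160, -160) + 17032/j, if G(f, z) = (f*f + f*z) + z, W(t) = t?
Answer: 17032/40449 ≈ 0.42107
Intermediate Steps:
G(f, z) = z + f**2 + f*z (G(f, z) = (f**2 + f*z) + z = z + f**2 + f*z)
((20*W(-5))*0)/G(-160, -160) + 17032/j = ((20*(-5))*0)/(-160 + (-160)**2 - 160*(-160)) + 17032/40449 = (-100*0)/(-160 + 25600 + 25600) + 17032*(1/40449) = 0/51040 + 17032/40449 = 0*(1/51040) + 17032/40449 = 0 + 17032/40449 = 17032/40449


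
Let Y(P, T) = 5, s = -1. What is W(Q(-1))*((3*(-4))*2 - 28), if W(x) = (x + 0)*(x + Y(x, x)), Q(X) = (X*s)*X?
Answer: 208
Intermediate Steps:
Q(X) = -X² (Q(X) = (X*(-1))*X = (-X)*X = -X²)
W(x) = x*(5 + x) (W(x) = (x + 0)*(x + 5) = x*(5 + x))
W(Q(-1))*((3*(-4))*2 - 28) = ((-1*(-1)²)*(5 - 1*(-1)²))*((3*(-4))*2 - 28) = ((-1*1)*(5 - 1*1))*(-12*2 - 28) = (-(5 - 1))*(-24 - 28) = -1*4*(-52) = -4*(-52) = 208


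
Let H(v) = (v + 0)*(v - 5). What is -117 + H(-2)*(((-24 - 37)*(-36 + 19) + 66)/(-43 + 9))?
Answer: -9710/17 ≈ -571.18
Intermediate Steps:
H(v) = v*(-5 + v)
-117 + H(-2)*(((-24 - 37)*(-36 + 19) + 66)/(-43 + 9)) = -117 + (-2*(-5 - 2))*(((-24 - 37)*(-36 + 19) + 66)/(-43 + 9)) = -117 + (-2*(-7))*((-61*(-17) + 66)/(-34)) = -117 + 14*((1037 + 66)*(-1/34)) = -117 + 14*(1103*(-1/34)) = -117 + 14*(-1103/34) = -117 - 7721/17 = -9710/17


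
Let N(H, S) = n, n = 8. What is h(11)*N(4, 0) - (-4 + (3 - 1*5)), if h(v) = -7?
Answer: -50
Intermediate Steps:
N(H, S) = 8
h(11)*N(4, 0) - (-4 + (3 - 1*5)) = -7*8 - (-4 + (3 - 1*5)) = -56 - (-4 + (3 - 5)) = -56 - (-4 - 2) = -56 - 1*(-6) = -56 + 6 = -50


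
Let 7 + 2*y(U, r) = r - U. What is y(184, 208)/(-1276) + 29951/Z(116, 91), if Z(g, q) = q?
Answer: 76433405/232232 ≈ 329.13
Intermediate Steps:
y(U, r) = -7/2 + r/2 - U/2 (y(U, r) = -7/2 + (r - U)/2 = -7/2 + (r/2 - U/2) = -7/2 + r/2 - U/2)
y(184, 208)/(-1276) + 29951/Z(116, 91) = (-7/2 + (½)*208 - ½*184)/(-1276) + 29951/91 = (-7/2 + 104 - 92)*(-1/1276) + 29951*(1/91) = (17/2)*(-1/1276) + 29951/91 = -17/2552 + 29951/91 = 76433405/232232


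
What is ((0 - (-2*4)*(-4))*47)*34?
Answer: -51136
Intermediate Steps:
((0 - (-2*4)*(-4))*47)*34 = ((0 - (-8)*(-4))*47)*34 = ((0 - 1*32)*47)*34 = ((0 - 32)*47)*34 = -32*47*34 = -1504*34 = -51136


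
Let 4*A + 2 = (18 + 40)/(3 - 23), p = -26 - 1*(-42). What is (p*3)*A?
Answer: -294/5 ≈ -58.800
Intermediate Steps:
p = 16 (p = -26 + 42 = 16)
A = -49/40 (A = -1/2 + ((18 + 40)/(3 - 23))/4 = -1/2 + (58/(-20))/4 = -1/2 + (58*(-1/20))/4 = -1/2 + (1/4)*(-29/10) = -1/2 - 29/40 = -49/40 ≈ -1.2250)
(p*3)*A = (16*3)*(-49/40) = 48*(-49/40) = -294/5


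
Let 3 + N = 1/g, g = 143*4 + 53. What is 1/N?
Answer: -625/1874 ≈ -0.33351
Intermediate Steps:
g = 625 (g = 572 + 53 = 625)
N = -1874/625 (N = -3 + 1/625 = -1874/625 ≈ -2.9984)
1/N = 1/(-1874/625) = -625/1874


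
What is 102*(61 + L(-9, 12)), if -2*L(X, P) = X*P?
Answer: 11730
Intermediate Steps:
L(X, P) = -P*X/2 (L(X, P) = -X*P/2 = -P*X/2)
102*(61 + L(-9, 12)) = 102*(61 - 1/2*12*(-9)) = 102*(61 + 54) = 102*115 = 11730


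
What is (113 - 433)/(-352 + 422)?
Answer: -32/7 ≈ -4.5714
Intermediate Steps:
(113 - 433)/(-352 + 422) = -320/70 = -320*1/70 = -32/7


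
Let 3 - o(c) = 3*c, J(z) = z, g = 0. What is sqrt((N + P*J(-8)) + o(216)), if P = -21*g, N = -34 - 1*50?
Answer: 27*I ≈ 27.0*I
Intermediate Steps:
o(c) = 3 - 3*c
N = -84 (N = -34 - 50 = -84)
P = 0 (P = -21*0 = 0)
sqrt((N + P*J(-8)) + o(216)) = sqrt((-84 + 0*(-8)) + (3 - 3*216)) = sqrt((-84 + 0) + (3 - 648)) = sqrt(-84 - 645) = sqrt(-729) = 27*I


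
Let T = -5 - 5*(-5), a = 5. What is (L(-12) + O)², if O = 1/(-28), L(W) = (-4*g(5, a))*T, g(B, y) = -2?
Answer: 20061441/784 ≈ 25589.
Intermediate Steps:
T = 20 (T = -5 + 25 = 20)
L(W) = 160 (L(W) = -4*(-2)*20 = 8*20 = 160)
O = -1/28 ≈ -0.035714
(L(-12) + O)² = (160 - 1/28)² = (4479/28)² = 20061441/784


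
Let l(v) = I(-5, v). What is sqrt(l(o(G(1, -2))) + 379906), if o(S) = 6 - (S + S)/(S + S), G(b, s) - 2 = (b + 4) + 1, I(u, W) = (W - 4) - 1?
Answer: 41*sqrt(226) ≈ 616.37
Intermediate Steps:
I(u, W) = -5 + W (I(u, W) = (-4 + W) - 1 = -5 + W)
G(b, s) = 7 + b (G(b, s) = 2 + ((b + 4) + 1) = 2 + ((4 + b) + 1) = 2 + (5 + b) = 7 + b)
o(S) = 5 (o(S) = 6 - 2*S/(2*S) = 6 - 2*S*1/(2*S) = 6 - 1*1 = 6 - 1 = 5)
l(v) = -5 + v
sqrt(l(o(G(1, -2))) + 379906) = sqrt((-5 + 5) + 379906) = sqrt(0 + 379906) = sqrt(379906) = 41*sqrt(226)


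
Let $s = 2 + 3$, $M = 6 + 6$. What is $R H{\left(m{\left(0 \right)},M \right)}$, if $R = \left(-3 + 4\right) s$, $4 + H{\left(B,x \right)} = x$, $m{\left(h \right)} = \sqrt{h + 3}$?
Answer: $40$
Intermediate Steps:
$m{\left(h \right)} = \sqrt{3 + h}$
$M = 12$
$H{\left(B,x \right)} = -4 + x$
$s = 5$
$R = 5$ ($R = \left(-3 + 4\right) 5 = 1 \cdot 5 = 5$)
$R H{\left(m{\left(0 \right)},M \right)} = 5 \left(-4 + 12\right) = 5 \cdot 8 = 40$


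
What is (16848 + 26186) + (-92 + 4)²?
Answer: 50778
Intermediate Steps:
(16848 + 26186) + (-92 + 4)² = 43034 + (-88)² = 43034 + 7744 = 50778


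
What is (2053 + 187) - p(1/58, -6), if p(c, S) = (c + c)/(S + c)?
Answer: 777282/347 ≈ 2240.0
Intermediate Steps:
p(c, S) = 2*c/(S + c) (p(c, S) = (2*c)/(S + c) = 2*c/(S + c))
(2053 + 187) - p(1/58, -6) = (2053 + 187) - 2/(58*(-6 + 1/58)) = 2240 - 2/(58*(-6 + 1/58)) = 2240 - 2/(58*(-347/58)) = 2240 - 2*(-58)/(58*347) = 2240 - 1*(-2/347) = 2240 + 2/347 = 777282/347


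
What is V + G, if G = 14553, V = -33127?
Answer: -18574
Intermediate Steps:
V + G = -33127 + 14553 = -18574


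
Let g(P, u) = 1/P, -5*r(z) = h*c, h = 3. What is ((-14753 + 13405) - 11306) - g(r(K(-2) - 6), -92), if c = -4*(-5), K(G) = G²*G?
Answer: -151847/12 ≈ -12654.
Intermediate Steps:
K(G) = G³
c = 20
r(z) = -12 (r(z) = -3*20/5 = -⅕*60 = -12)
((-14753 + 13405) - 11306) - g(r(K(-2) - 6), -92) = ((-14753 + 13405) - 11306) - 1/(-12) = (-1348 - 11306) - 1*(-1/12) = -12654 + 1/12 = -151847/12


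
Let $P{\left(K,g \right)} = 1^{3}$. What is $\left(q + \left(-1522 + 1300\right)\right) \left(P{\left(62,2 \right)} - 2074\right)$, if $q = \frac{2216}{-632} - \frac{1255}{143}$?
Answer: $\frac{5486588370}{11297} \approx 4.8567 \cdot 10^{5}$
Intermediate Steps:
$P{\left(K,g \right)} = 1$
$q = - \frac{138756}{11297}$ ($q = 2216 \left(- \frac{1}{632}\right) - \frac{1255}{143} = - \frac{277}{79} - \frac{1255}{143} = - \frac{138756}{11297} \approx -12.283$)
$\left(q + \left(-1522 + 1300\right)\right) \left(P{\left(62,2 \right)} - 2074\right) = \left(- \frac{138756}{11297} + \left(-1522 + 1300\right)\right) \left(1 - 2074\right) = \left(- \frac{138756}{11297} - 222\right) \left(-2073\right) = \left(- \frac{2646690}{11297}\right) \left(-2073\right) = \frac{5486588370}{11297}$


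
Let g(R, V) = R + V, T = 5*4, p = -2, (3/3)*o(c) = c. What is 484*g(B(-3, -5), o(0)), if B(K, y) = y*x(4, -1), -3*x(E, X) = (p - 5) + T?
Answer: 31460/3 ≈ 10487.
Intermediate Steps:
o(c) = c
T = 20
x(E, X) = -13/3 (x(E, X) = -((-2 - 5) + 20)/3 = -(-7 + 20)/3 = -⅓*13 = -13/3)
B(K, y) = -13*y/3 (B(K, y) = y*(-13/3) = -13*y/3)
484*g(B(-3, -5), o(0)) = 484*(-13/3*(-5) + 0) = 484*(65/3 + 0) = 484*(65/3) = 31460/3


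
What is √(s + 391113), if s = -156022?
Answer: √235091 ≈ 484.86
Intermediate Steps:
√(s + 391113) = √(-156022 + 391113) = √235091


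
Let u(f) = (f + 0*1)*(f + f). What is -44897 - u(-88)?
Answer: -60385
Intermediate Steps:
u(f) = 2*f² (u(f) = (f + 0)*(2*f) = f*(2*f) = 2*f²)
-44897 - u(-88) = -44897 - 2*(-88)² = -44897 - 2*7744 = -44897 - 1*15488 = -44897 - 15488 = -60385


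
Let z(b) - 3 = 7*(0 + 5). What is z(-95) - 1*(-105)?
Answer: 143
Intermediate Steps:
z(b) = 38 (z(b) = 3 + 7*(0 + 5) = 3 + 7*5 = 3 + 35 = 38)
z(-95) - 1*(-105) = 38 - 1*(-105) = 38 + 105 = 143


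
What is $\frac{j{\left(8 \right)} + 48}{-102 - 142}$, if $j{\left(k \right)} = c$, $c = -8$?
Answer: $- \frac{10}{61} \approx -0.16393$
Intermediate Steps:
$j{\left(k \right)} = -8$
$\frac{j{\left(8 \right)} + 48}{-102 - 142} = \frac{-8 + 48}{-102 - 142} = \frac{40}{-244} = 40 \left(- \frac{1}{244}\right) = - \frac{10}{61}$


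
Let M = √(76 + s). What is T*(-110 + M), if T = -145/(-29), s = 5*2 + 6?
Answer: -550 + 10*√23 ≈ -502.04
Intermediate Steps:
s = 16 (s = 10 + 6 = 16)
T = 5 (T = -145*(-1/29) = 5)
M = 2*√23 (M = √(76 + 16) = √92 = 2*√23 ≈ 9.5917)
T*(-110 + M) = 5*(-110 + 2*√23) = -550 + 10*√23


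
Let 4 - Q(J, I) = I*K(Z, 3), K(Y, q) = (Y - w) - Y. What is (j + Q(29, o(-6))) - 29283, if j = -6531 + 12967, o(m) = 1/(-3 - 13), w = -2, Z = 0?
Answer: -182743/8 ≈ -22843.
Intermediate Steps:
o(m) = -1/16 (o(m) = 1/(-16) = -1/16)
K(Y, q) = 2 (K(Y, q) = (Y - 1*(-2)) - Y = (Y + 2) - Y = (2 + Y) - Y = 2)
Q(J, I) = 4 - 2*I (Q(J, I) = 4 - I*2 = 4 - 2*I)
j = 6436
(j + Q(29, o(-6))) - 29283 = (6436 + (4 - 2*(-1/16))) - 29283 = (6436 + (4 + 1/8)) - 29283 = (6436 + 33/8) - 29283 = 51521/8 - 29283 = -182743/8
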